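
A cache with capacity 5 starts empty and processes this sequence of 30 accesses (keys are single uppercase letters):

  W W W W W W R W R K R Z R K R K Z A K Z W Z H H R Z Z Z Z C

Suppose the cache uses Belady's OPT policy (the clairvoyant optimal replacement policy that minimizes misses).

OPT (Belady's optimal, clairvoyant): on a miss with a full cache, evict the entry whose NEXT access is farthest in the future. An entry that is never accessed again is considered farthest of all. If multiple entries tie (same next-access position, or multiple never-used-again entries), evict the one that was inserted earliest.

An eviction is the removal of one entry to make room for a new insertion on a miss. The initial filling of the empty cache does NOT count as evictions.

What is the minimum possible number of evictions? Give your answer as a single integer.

Answer: 2

Derivation:
OPT (Belady) simulation (capacity=5):
  1. access W: MISS. Cache: [W]
  2. access W: HIT. Next use of W: step 3. Cache: [W]
  3. access W: HIT. Next use of W: step 4. Cache: [W]
  4. access W: HIT. Next use of W: step 5. Cache: [W]
  5. access W: HIT. Next use of W: step 6. Cache: [W]
  6. access W: HIT. Next use of W: step 8. Cache: [W]
  7. access R: MISS. Cache: [W R]
  8. access W: HIT. Next use of W: step 21. Cache: [W R]
  9. access R: HIT. Next use of R: step 11. Cache: [W R]
  10. access K: MISS. Cache: [W R K]
  11. access R: HIT. Next use of R: step 13. Cache: [W R K]
  12. access Z: MISS. Cache: [W R K Z]
  13. access R: HIT. Next use of R: step 15. Cache: [W R K Z]
  14. access K: HIT. Next use of K: step 16. Cache: [W R K Z]
  15. access R: HIT. Next use of R: step 25. Cache: [W R K Z]
  16. access K: HIT. Next use of K: step 19. Cache: [W R K Z]
  17. access Z: HIT. Next use of Z: step 20. Cache: [W R K Z]
  18. access A: MISS. Cache: [W R K Z A]
  19. access K: HIT. Next use of K: never. Cache: [W R K Z A]
  20. access Z: HIT. Next use of Z: step 22. Cache: [W R K Z A]
  21. access W: HIT. Next use of W: never. Cache: [W R K Z A]
  22. access Z: HIT. Next use of Z: step 26. Cache: [W R K Z A]
  23. access H: MISS, evict W (next use: never). Cache: [R K Z A H]
  24. access H: HIT. Next use of H: never. Cache: [R K Z A H]
  25. access R: HIT. Next use of R: never. Cache: [R K Z A H]
  26. access Z: HIT. Next use of Z: step 27. Cache: [R K Z A H]
  27. access Z: HIT. Next use of Z: step 28. Cache: [R K Z A H]
  28. access Z: HIT. Next use of Z: step 29. Cache: [R K Z A H]
  29. access Z: HIT. Next use of Z: never. Cache: [R K Z A H]
  30. access C: MISS, evict R (next use: never). Cache: [K Z A H C]
Total: 23 hits, 7 misses, 2 evictions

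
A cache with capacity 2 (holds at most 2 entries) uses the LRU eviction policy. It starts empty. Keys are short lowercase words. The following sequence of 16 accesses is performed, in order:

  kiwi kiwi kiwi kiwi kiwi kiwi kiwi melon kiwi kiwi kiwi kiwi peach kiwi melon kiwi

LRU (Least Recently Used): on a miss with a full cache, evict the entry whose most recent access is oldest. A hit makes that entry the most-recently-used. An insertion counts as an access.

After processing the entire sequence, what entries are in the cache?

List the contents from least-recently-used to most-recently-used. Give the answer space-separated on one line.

LRU simulation (capacity=2):
  1. access kiwi: MISS. Cache (LRU->MRU): [kiwi]
  2. access kiwi: HIT. Cache (LRU->MRU): [kiwi]
  3. access kiwi: HIT. Cache (LRU->MRU): [kiwi]
  4. access kiwi: HIT. Cache (LRU->MRU): [kiwi]
  5. access kiwi: HIT. Cache (LRU->MRU): [kiwi]
  6. access kiwi: HIT. Cache (LRU->MRU): [kiwi]
  7. access kiwi: HIT. Cache (LRU->MRU): [kiwi]
  8. access melon: MISS. Cache (LRU->MRU): [kiwi melon]
  9. access kiwi: HIT. Cache (LRU->MRU): [melon kiwi]
  10. access kiwi: HIT. Cache (LRU->MRU): [melon kiwi]
  11. access kiwi: HIT. Cache (LRU->MRU): [melon kiwi]
  12. access kiwi: HIT. Cache (LRU->MRU): [melon kiwi]
  13. access peach: MISS, evict melon. Cache (LRU->MRU): [kiwi peach]
  14. access kiwi: HIT. Cache (LRU->MRU): [peach kiwi]
  15. access melon: MISS, evict peach. Cache (LRU->MRU): [kiwi melon]
  16. access kiwi: HIT. Cache (LRU->MRU): [melon kiwi]
Total: 12 hits, 4 misses, 2 evictions

Answer: melon kiwi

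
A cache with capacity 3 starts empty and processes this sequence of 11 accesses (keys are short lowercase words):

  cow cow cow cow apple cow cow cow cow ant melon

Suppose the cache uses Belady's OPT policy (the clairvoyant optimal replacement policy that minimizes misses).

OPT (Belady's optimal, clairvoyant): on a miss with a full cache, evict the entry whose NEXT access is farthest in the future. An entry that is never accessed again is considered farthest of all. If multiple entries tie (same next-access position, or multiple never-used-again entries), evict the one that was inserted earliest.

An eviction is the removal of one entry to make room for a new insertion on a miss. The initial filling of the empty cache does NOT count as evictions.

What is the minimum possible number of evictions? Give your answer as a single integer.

Answer: 1

Derivation:
OPT (Belady) simulation (capacity=3):
  1. access cow: MISS. Cache: [cow]
  2. access cow: HIT. Next use of cow: step 3. Cache: [cow]
  3. access cow: HIT. Next use of cow: step 4. Cache: [cow]
  4. access cow: HIT. Next use of cow: step 6. Cache: [cow]
  5. access apple: MISS. Cache: [cow apple]
  6. access cow: HIT. Next use of cow: step 7. Cache: [cow apple]
  7. access cow: HIT. Next use of cow: step 8. Cache: [cow apple]
  8. access cow: HIT. Next use of cow: step 9. Cache: [cow apple]
  9. access cow: HIT. Next use of cow: never. Cache: [cow apple]
  10. access ant: MISS. Cache: [cow apple ant]
  11. access melon: MISS, evict cow (next use: never). Cache: [apple ant melon]
Total: 7 hits, 4 misses, 1 evictions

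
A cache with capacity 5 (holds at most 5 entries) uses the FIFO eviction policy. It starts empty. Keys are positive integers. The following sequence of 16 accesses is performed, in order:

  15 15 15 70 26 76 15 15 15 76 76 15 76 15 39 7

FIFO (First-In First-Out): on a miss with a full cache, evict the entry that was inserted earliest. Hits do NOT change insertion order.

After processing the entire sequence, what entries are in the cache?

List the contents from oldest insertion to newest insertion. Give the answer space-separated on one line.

Answer: 70 26 76 39 7

Derivation:
FIFO simulation (capacity=5):
  1. access 15: MISS. Cache (old->new): [15]
  2. access 15: HIT. Cache (old->new): [15]
  3. access 15: HIT. Cache (old->new): [15]
  4. access 70: MISS. Cache (old->new): [15 70]
  5. access 26: MISS. Cache (old->new): [15 70 26]
  6. access 76: MISS. Cache (old->new): [15 70 26 76]
  7. access 15: HIT. Cache (old->new): [15 70 26 76]
  8. access 15: HIT. Cache (old->new): [15 70 26 76]
  9. access 15: HIT. Cache (old->new): [15 70 26 76]
  10. access 76: HIT. Cache (old->new): [15 70 26 76]
  11. access 76: HIT. Cache (old->new): [15 70 26 76]
  12. access 15: HIT. Cache (old->new): [15 70 26 76]
  13. access 76: HIT. Cache (old->new): [15 70 26 76]
  14. access 15: HIT. Cache (old->new): [15 70 26 76]
  15. access 39: MISS. Cache (old->new): [15 70 26 76 39]
  16. access 7: MISS, evict 15. Cache (old->new): [70 26 76 39 7]
Total: 10 hits, 6 misses, 1 evictions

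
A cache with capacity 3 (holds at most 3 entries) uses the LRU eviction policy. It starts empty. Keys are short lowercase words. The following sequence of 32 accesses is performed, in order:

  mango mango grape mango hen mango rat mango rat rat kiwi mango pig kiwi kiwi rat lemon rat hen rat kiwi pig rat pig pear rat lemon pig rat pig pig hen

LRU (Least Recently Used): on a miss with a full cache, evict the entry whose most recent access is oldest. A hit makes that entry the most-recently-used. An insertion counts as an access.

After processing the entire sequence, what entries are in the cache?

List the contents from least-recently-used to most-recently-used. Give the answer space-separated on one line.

Answer: rat pig hen

Derivation:
LRU simulation (capacity=3):
  1. access mango: MISS. Cache (LRU->MRU): [mango]
  2. access mango: HIT. Cache (LRU->MRU): [mango]
  3. access grape: MISS. Cache (LRU->MRU): [mango grape]
  4. access mango: HIT. Cache (LRU->MRU): [grape mango]
  5. access hen: MISS. Cache (LRU->MRU): [grape mango hen]
  6. access mango: HIT. Cache (LRU->MRU): [grape hen mango]
  7. access rat: MISS, evict grape. Cache (LRU->MRU): [hen mango rat]
  8. access mango: HIT. Cache (LRU->MRU): [hen rat mango]
  9. access rat: HIT. Cache (LRU->MRU): [hen mango rat]
  10. access rat: HIT. Cache (LRU->MRU): [hen mango rat]
  11. access kiwi: MISS, evict hen. Cache (LRU->MRU): [mango rat kiwi]
  12. access mango: HIT. Cache (LRU->MRU): [rat kiwi mango]
  13. access pig: MISS, evict rat. Cache (LRU->MRU): [kiwi mango pig]
  14. access kiwi: HIT. Cache (LRU->MRU): [mango pig kiwi]
  15. access kiwi: HIT. Cache (LRU->MRU): [mango pig kiwi]
  16. access rat: MISS, evict mango. Cache (LRU->MRU): [pig kiwi rat]
  17. access lemon: MISS, evict pig. Cache (LRU->MRU): [kiwi rat lemon]
  18. access rat: HIT. Cache (LRU->MRU): [kiwi lemon rat]
  19. access hen: MISS, evict kiwi. Cache (LRU->MRU): [lemon rat hen]
  20. access rat: HIT. Cache (LRU->MRU): [lemon hen rat]
  21. access kiwi: MISS, evict lemon. Cache (LRU->MRU): [hen rat kiwi]
  22. access pig: MISS, evict hen. Cache (LRU->MRU): [rat kiwi pig]
  23. access rat: HIT. Cache (LRU->MRU): [kiwi pig rat]
  24. access pig: HIT. Cache (LRU->MRU): [kiwi rat pig]
  25. access pear: MISS, evict kiwi. Cache (LRU->MRU): [rat pig pear]
  26. access rat: HIT. Cache (LRU->MRU): [pig pear rat]
  27. access lemon: MISS, evict pig. Cache (LRU->MRU): [pear rat lemon]
  28. access pig: MISS, evict pear. Cache (LRU->MRU): [rat lemon pig]
  29. access rat: HIT. Cache (LRU->MRU): [lemon pig rat]
  30. access pig: HIT. Cache (LRU->MRU): [lemon rat pig]
  31. access pig: HIT. Cache (LRU->MRU): [lemon rat pig]
  32. access hen: MISS, evict lemon. Cache (LRU->MRU): [rat pig hen]
Total: 17 hits, 15 misses, 12 evictions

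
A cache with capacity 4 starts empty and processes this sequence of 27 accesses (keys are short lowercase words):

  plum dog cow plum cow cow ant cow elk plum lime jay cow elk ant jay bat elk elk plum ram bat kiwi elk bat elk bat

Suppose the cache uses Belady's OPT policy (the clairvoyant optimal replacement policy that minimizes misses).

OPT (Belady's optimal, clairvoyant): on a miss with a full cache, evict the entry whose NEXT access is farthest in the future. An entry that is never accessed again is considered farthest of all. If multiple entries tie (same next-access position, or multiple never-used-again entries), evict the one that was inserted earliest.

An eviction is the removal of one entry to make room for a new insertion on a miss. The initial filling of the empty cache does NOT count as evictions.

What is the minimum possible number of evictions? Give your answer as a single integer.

Answer: 7

Derivation:
OPT (Belady) simulation (capacity=4):
  1. access plum: MISS. Cache: [plum]
  2. access dog: MISS. Cache: [plum dog]
  3. access cow: MISS. Cache: [plum dog cow]
  4. access plum: HIT. Next use of plum: step 10. Cache: [plum dog cow]
  5. access cow: HIT. Next use of cow: step 6. Cache: [plum dog cow]
  6. access cow: HIT. Next use of cow: step 8. Cache: [plum dog cow]
  7. access ant: MISS. Cache: [plum dog cow ant]
  8. access cow: HIT. Next use of cow: step 13. Cache: [plum dog cow ant]
  9. access elk: MISS, evict dog (next use: never). Cache: [plum cow ant elk]
  10. access plum: HIT. Next use of plum: step 20. Cache: [plum cow ant elk]
  11. access lime: MISS, evict plum (next use: step 20). Cache: [cow ant elk lime]
  12. access jay: MISS, evict lime (next use: never). Cache: [cow ant elk jay]
  13. access cow: HIT. Next use of cow: never. Cache: [cow ant elk jay]
  14. access elk: HIT. Next use of elk: step 18. Cache: [cow ant elk jay]
  15. access ant: HIT. Next use of ant: never. Cache: [cow ant elk jay]
  16. access jay: HIT. Next use of jay: never. Cache: [cow ant elk jay]
  17. access bat: MISS, evict cow (next use: never). Cache: [ant elk jay bat]
  18. access elk: HIT. Next use of elk: step 19. Cache: [ant elk jay bat]
  19. access elk: HIT. Next use of elk: step 24. Cache: [ant elk jay bat]
  20. access plum: MISS, evict ant (next use: never). Cache: [elk jay bat plum]
  21. access ram: MISS, evict jay (next use: never). Cache: [elk bat plum ram]
  22. access bat: HIT. Next use of bat: step 25. Cache: [elk bat plum ram]
  23. access kiwi: MISS, evict plum (next use: never). Cache: [elk bat ram kiwi]
  24. access elk: HIT. Next use of elk: step 26. Cache: [elk bat ram kiwi]
  25. access bat: HIT. Next use of bat: step 27. Cache: [elk bat ram kiwi]
  26. access elk: HIT. Next use of elk: never. Cache: [elk bat ram kiwi]
  27. access bat: HIT. Next use of bat: never. Cache: [elk bat ram kiwi]
Total: 16 hits, 11 misses, 7 evictions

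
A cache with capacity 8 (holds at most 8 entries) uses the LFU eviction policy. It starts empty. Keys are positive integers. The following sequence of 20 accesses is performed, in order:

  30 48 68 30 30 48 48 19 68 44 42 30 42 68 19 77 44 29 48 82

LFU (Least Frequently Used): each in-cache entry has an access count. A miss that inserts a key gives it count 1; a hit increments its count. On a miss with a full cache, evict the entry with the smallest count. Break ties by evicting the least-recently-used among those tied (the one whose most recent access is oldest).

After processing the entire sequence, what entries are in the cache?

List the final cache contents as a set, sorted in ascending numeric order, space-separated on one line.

Answer: 19 29 30 42 44 48 68 82

Derivation:
LFU simulation (capacity=8):
  1. access 30: MISS. Cache: [30(c=1)]
  2. access 48: MISS. Cache: [30(c=1) 48(c=1)]
  3. access 68: MISS. Cache: [30(c=1) 48(c=1) 68(c=1)]
  4. access 30: HIT, count now 2. Cache: [48(c=1) 68(c=1) 30(c=2)]
  5. access 30: HIT, count now 3. Cache: [48(c=1) 68(c=1) 30(c=3)]
  6. access 48: HIT, count now 2. Cache: [68(c=1) 48(c=2) 30(c=3)]
  7. access 48: HIT, count now 3. Cache: [68(c=1) 30(c=3) 48(c=3)]
  8. access 19: MISS. Cache: [68(c=1) 19(c=1) 30(c=3) 48(c=3)]
  9. access 68: HIT, count now 2. Cache: [19(c=1) 68(c=2) 30(c=3) 48(c=3)]
  10. access 44: MISS. Cache: [19(c=1) 44(c=1) 68(c=2) 30(c=3) 48(c=3)]
  11. access 42: MISS. Cache: [19(c=1) 44(c=1) 42(c=1) 68(c=2) 30(c=3) 48(c=3)]
  12. access 30: HIT, count now 4. Cache: [19(c=1) 44(c=1) 42(c=1) 68(c=2) 48(c=3) 30(c=4)]
  13. access 42: HIT, count now 2. Cache: [19(c=1) 44(c=1) 68(c=2) 42(c=2) 48(c=3) 30(c=4)]
  14. access 68: HIT, count now 3. Cache: [19(c=1) 44(c=1) 42(c=2) 48(c=3) 68(c=3) 30(c=4)]
  15. access 19: HIT, count now 2. Cache: [44(c=1) 42(c=2) 19(c=2) 48(c=3) 68(c=3) 30(c=4)]
  16. access 77: MISS. Cache: [44(c=1) 77(c=1) 42(c=2) 19(c=2) 48(c=3) 68(c=3) 30(c=4)]
  17. access 44: HIT, count now 2. Cache: [77(c=1) 42(c=2) 19(c=2) 44(c=2) 48(c=3) 68(c=3) 30(c=4)]
  18. access 29: MISS. Cache: [77(c=1) 29(c=1) 42(c=2) 19(c=2) 44(c=2) 48(c=3) 68(c=3) 30(c=4)]
  19. access 48: HIT, count now 4. Cache: [77(c=1) 29(c=1) 42(c=2) 19(c=2) 44(c=2) 68(c=3) 30(c=4) 48(c=4)]
  20. access 82: MISS, evict 77(c=1). Cache: [29(c=1) 82(c=1) 42(c=2) 19(c=2) 44(c=2) 68(c=3) 30(c=4) 48(c=4)]
Total: 11 hits, 9 misses, 1 evictions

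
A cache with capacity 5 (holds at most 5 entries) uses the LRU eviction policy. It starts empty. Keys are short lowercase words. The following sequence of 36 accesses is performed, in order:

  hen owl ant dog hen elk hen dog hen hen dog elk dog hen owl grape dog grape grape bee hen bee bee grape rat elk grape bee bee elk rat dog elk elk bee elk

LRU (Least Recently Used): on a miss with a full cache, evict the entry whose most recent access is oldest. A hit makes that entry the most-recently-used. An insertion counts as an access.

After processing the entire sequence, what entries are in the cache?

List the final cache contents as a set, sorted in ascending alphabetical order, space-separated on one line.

Answer: bee dog elk grape rat

Derivation:
LRU simulation (capacity=5):
  1. access hen: MISS. Cache (LRU->MRU): [hen]
  2. access owl: MISS. Cache (LRU->MRU): [hen owl]
  3. access ant: MISS. Cache (LRU->MRU): [hen owl ant]
  4. access dog: MISS. Cache (LRU->MRU): [hen owl ant dog]
  5. access hen: HIT. Cache (LRU->MRU): [owl ant dog hen]
  6. access elk: MISS. Cache (LRU->MRU): [owl ant dog hen elk]
  7. access hen: HIT. Cache (LRU->MRU): [owl ant dog elk hen]
  8. access dog: HIT. Cache (LRU->MRU): [owl ant elk hen dog]
  9. access hen: HIT. Cache (LRU->MRU): [owl ant elk dog hen]
  10. access hen: HIT. Cache (LRU->MRU): [owl ant elk dog hen]
  11. access dog: HIT. Cache (LRU->MRU): [owl ant elk hen dog]
  12. access elk: HIT. Cache (LRU->MRU): [owl ant hen dog elk]
  13. access dog: HIT. Cache (LRU->MRU): [owl ant hen elk dog]
  14. access hen: HIT. Cache (LRU->MRU): [owl ant elk dog hen]
  15. access owl: HIT. Cache (LRU->MRU): [ant elk dog hen owl]
  16. access grape: MISS, evict ant. Cache (LRU->MRU): [elk dog hen owl grape]
  17. access dog: HIT. Cache (LRU->MRU): [elk hen owl grape dog]
  18. access grape: HIT. Cache (LRU->MRU): [elk hen owl dog grape]
  19. access grape: HIT. Cache (LRU->MRU): [elk hen owl dog grape]
  20. access bee: MISS, evict elk. Cache (LRU->MRU): [hen owl dog grape bee]
  21. access hen: HIT. Cache (LRU->MRU): [owl dog grape bee hen]
  22. access bee: HIT. Cache (LRU->MRU): [owl dog grape hen bee]
  23. access bee: HIT. Cache (LRU->MRU): [owl dog grape hen bee]
  24. access grape: HIT. Cache (LRU->MRU): [owl dog hen bee grape]
  25. access rat: MISS, evict owl. Cache (LRU->MRU): [dog hen bee grape rat]
  26. access elk: MISS, evict dog. Cache (LRU->MRU): [hen bee grape rat elk]
  27. access grape: HIT. Cache (LRU->MRU): [hen bee rat elk grape]
  28. access bee: HIT. Cache (LRU->MRU): [hen rat elk grape bee]
  29. access bee: HIT. Cache (LRU->MRU): [hen rat elk grape bee]
  30. access elk: HIT. Cache (LRU->MRU): [hen rat grape bee elk]
  31. access rat: HIT. Cache (LRU->MRU): [hen grape bee elk rat]
  32. access dog: MISS, evict hen. Cache (LRU->MRU): [grape bee elk rat dog]
  33. access elk: HIT. Cache (LRU->MRU): [grape bee rat dog elk]
  34. access elk: HIT. Cache (LRU->MRU): [grape bee rat dog elk]
  35. access bee: HIT. Cache (LRU->MRU): [grape rat dog elk bee]
  36. access elk: HIT. Cache (LRU->MRU): [grape rat dog bee elk]
Total: 26 hits, 10 misses, 5 evictions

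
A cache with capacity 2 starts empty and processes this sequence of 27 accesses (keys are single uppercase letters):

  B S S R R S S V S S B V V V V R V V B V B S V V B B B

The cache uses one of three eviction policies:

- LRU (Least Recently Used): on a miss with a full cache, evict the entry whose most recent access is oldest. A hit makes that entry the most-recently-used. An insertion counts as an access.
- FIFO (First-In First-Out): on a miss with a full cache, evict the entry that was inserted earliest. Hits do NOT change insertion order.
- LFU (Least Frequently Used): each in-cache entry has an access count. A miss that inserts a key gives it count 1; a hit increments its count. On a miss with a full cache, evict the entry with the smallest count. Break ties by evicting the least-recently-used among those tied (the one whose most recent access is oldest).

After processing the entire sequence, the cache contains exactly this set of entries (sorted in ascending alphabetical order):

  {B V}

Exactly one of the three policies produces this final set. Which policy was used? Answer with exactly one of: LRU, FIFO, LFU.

Simulating under each policy and comparing final sets:
  LRU: final set = {B V} -> MATCHES target
  FIFO: final set = {B S} -> differs
  LFU: final set = {B S} -> differs
Only LRU produces the target set.

Answer: LRU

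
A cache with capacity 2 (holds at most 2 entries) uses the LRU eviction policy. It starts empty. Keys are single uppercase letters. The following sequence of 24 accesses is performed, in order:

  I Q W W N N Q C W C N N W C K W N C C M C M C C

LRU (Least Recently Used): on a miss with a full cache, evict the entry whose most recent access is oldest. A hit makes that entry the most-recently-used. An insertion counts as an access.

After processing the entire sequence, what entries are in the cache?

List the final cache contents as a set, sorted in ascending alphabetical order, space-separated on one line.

Answer: C M

Derivation:
LRU simulation (capacity=2):
  1. access I: MISS. Cache (LRU->MRU): [I]
  2. access Q: MISS. Cache (LRU->MRU): [I Q]
  3. access W: MISS, evict I. Cache (LRU->MRU): [Q W]
  4. access W: HIT. Cache (LRU->MRU): [Q W]
  5. access N: MISS, evict Q. Cache (LRU->MRU): [W N]
  6. access N: HIT. Cache (LRU->MRU): [W N]
  7. access Q: MISS, evict W. Cache (LRU->MRU): [N Q]
  8. access C: MISS, evict N. Cache (LRU->MRU): [Q C]
  9. access W: MISS, evict Q. Cache (LRU->MRU): [C W]
  10. access C: HIT. Cache (LRU->MRU): [W C]
  11. access N: MISS, evict W. Cache (LRU->MRU): [C N]
  12. access N: HIT. Cache (LRU->MRU): [C N]
  13. access W: MISS, evict C. Cache (LRU->MRU): [N W]
  14. access C: MISS, evict N. Cache (LRU->MRU): [W C]
  15. access K: MISS, evict W. Cache (LRU->MRU): [C K]
  16. access W: MISS, evict C. Cache (LRU->MRU): [K W]
  17. access N: MISS, evict K. Cache (LRU->MRU): [W N]
  18. access C: MISS, evict W. Cache (LRU->MRU): [N C]
  19. access C: HIT. Cache (LRU->MRU): [N C]
  20. access M: MISS, evict N. Cache (LRU->MRU): [C M]
  21. access C: HIT. Cache (LRU->MRU): [M C]
  22. access M: HIT. Cache (LRU->MRU): [C M]
  23. access C: HIT. Cache (LRU->MRU): [M C]
  24. access C: HIT. Cache (LRU->MRU): [M C]
Total: 9 hits, 15 misses, 13 evictions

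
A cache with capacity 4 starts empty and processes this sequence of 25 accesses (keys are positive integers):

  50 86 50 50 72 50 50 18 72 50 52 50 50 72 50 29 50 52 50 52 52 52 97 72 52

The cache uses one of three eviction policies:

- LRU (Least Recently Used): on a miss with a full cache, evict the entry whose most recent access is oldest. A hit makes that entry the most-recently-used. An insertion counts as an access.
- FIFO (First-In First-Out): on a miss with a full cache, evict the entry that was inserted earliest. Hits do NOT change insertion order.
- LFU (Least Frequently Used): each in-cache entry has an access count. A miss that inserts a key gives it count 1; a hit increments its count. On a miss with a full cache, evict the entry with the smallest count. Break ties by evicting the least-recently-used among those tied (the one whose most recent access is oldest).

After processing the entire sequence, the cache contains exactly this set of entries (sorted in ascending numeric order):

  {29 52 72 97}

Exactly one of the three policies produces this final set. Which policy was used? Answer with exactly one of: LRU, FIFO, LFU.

Answer: FIFO

Derivation:
Simulating under each policy and comparing final sets:
  LRU: final set = {50 52 72 97} -> differs
  FIFO: final set = {29 52 72 97} -> MATCHES target
  LFU: final set = {50 52 72 97} -> differs
Only FIFO produces the target set.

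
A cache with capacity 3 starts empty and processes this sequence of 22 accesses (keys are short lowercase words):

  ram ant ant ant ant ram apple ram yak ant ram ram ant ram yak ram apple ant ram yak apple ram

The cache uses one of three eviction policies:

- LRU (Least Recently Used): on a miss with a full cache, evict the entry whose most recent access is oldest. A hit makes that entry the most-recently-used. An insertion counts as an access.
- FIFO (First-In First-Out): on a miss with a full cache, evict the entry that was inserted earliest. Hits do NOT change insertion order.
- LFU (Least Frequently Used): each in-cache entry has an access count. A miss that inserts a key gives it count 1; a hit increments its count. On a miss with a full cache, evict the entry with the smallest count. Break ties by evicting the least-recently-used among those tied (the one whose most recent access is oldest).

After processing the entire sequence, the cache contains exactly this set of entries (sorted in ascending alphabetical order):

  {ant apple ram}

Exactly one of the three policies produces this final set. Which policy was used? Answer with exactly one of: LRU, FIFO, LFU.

Simulating under each policy and comparing final sets:
  LRU: final set = {apple ram yak} -> differs
  FIFO: final set = {apple ram yak} -> differs
  LFU: final set = {ant apple ram} -> MATCHES target
Only LFU produces the target set.

Answer: LFU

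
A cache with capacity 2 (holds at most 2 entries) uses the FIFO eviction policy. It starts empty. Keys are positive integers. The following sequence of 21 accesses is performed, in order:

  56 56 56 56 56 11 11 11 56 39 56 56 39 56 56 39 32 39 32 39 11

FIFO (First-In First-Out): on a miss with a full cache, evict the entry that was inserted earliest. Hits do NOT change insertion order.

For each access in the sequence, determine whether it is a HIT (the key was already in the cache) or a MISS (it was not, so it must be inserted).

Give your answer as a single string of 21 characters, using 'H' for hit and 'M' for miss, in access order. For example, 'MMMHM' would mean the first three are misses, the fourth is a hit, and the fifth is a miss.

Answer: MHHHHMHHHMMHHHHHMMHHM

Derivation:
FIFO simulation (capacity=2):
  1. access 56: MISS. Cache (old->new): [56]
  2. access 56: HIT. Cache (old->new): [56]
  3. access 56: HIT. Cache (old->new): [56]
  4. access 56: HIT. Cache (old->new): [56]
  5. access 56: HIT. Cache (old->new): [56]
  6. access 11: MISS. Cache (old->new): [56 11]
  7. access 11: HIT. Cache (old->new): [56 11]
  8. access 11: HIT. Cache (old->new): [56 11]
  9. access 56: HIT. Cache (old->new): [56 11]
  10. access 39: MISS, evict 56. Cache (old->new): [11 39]
  11. access 56: MISS, evict 11. Cache (old->new): [39 56]
  12. access 56: HIT. Cache (old->new): [39 56]
  13. access 39: HIT. Cache (old->new): [39 56]
  14. access 56: HIT. Cache (old->new): [39 56]
  15. access 56: HIT. Cache (old->new): [39 56]
  16. access 39: HIT. Cache (old->new): [39 56]
  17. access 32: MISS, evict 39. Cache (old->new): [56 32]
  18. access 39: MISS, evict 56. Cache (old->new): [32 39]
  19. access 32: HIT. Cache (old->new): [32 39]
  20. access 39: HIT. Cache (old->new): [32 39]
  21. access 11: MISS, evict 32. Cache (old->new): [39 11]
Total: 14 hits, 7 misses, 5 evictions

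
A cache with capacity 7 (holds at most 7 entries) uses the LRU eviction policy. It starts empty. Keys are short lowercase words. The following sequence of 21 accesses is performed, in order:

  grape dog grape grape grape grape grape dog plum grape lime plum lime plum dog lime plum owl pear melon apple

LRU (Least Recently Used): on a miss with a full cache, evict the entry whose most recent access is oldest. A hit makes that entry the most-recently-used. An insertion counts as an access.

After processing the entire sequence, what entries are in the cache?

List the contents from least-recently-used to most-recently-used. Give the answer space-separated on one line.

LRU simulation (capacity=7):
  1. access grape: MISS. Cache (LRU->MRU): [grape]
  2. access dog: MISS. Cache (LRU->MRU): [grape dog]
  3. access grape: HIT. Cache (LRU->MRU): [dog grape]
  4. access grape: HIT. Cache (LRU->MRU): [dog grape]
  5. access grape: HIT. Cache (LRU->MRU): [dog grape]
  6. access grape: HIT. Cache (LRU->MRU): [dog grape]
  7. access grape: HIT. Cache (LRU->MRU): [dog grape]
  8. access dog: HIT. Cache (LRU->MRU): [grape dog]
  9. access plum: MISS. Cache (LRU->MRU): [grape dog plum]
  10. access grape: HIT. Cache (LRU->MRU): [dog plum grape]
  11. access lime: MISS. Cache (LRU->MRU): [dog plum grape lime]
  12. access plum: HIT. Cache (LRU->MRU): [dog grape lime plum]
  13. access lime: HIT. Cache (LRU->MRU): [dog grape plum lime]
  14. access plum: HIT. Cache (LRU->MRU): [dog grape lime plum]
  15. access dog: HIT. Cache (LRU->MRU): [grape lime plum dog]
  16. access lime: HIT. Cache (LRU->MRU): [grape plum dog lime]
  17. access plum: HIT. Cache (LRU->MRU): [grape dog lime plum]
  18. access owl: MISS. Cache (LRU->MRU): [grape dog lime plum owl]
  19. access pear: MISS. Cache (LRU->MRU): [grape dog lime plum owl pear]
  20. access melon: MISS. Cache (LRU->MRU): [grape dog lime plum owl pear melon]
  21. access apple: MISS, evict grape. Cache (LRU->MRU): [dog lime plum owl pear melon apple]
Total: 13 hits, 8 misses, 1 evictions

Answer: dog lime plum owl pear melon apple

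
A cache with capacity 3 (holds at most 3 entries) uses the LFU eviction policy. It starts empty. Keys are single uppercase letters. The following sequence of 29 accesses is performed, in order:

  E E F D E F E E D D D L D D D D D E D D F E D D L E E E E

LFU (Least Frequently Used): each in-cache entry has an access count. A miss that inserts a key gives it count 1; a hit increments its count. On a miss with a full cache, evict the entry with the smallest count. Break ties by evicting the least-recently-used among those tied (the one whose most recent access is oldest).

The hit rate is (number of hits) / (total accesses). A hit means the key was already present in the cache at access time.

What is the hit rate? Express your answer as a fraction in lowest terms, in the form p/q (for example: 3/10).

LFU simulation (capacity=3):
  1. access E: MISS. Cache: [E(c=1)]
  2. access E: HIT, count now 2. Cache: [E(c=2)]
  3. access F: MISS. Cache: [F(c=1) E(c=2)]
  4. access D: MISS. Cache: [F(c=1) D(c=1) E(c=2)]
  5. access E: HIT, count now 3. Cache: [F(c=1) D(c=1) E(c=3)]
  6. access F: HIT, count now 2. Cache: [D(c=1) F(c=2) E(c=3)]
  7. access E: HIT, count now 4. Cache: [D(c=1) F(c=2) E(c=4)]
  8. access E: HIT, count now 5. Cache: [D(c=1) F(c=2) E(c=5)]
  9. access D: HIT, count now 2. Cache: [F(c=2) D(c=2) E(c=5)]
  10. access D: HIT, count now 3. Cache: [F(c=2) D(c=3) E(c=5)]
  11. access D: HIT, count now 4. Cache: [F(c=2) D(c=4) E(c=5)]
  12. access L: MISS, evict F(c=2). Cache: [L(c=1) D(c=4) E(c=5)]
  13. access D: HIT, count now 5. Cache: [L(c=1) E(c=5) D(c=5)]
  14. access D: HIT, count now 6. Cache: [L(c=1) E(c=5) D(c=6)]
  15. access D: HIT, count now 7. Cache: [L(c=1) E(c=5) D(c=7)]
  16. access D: HIT, count now 8. Cache: [L(c=1) E(c=5) D(c=8)]
  17. access D: HIT, count now 9. Cache: [L(c=1) E(c=5) D(c=9)]
  18. access E: HIT, count now 6. Cache: [L(c=1) E(c=6) D(c=9)]
  19. access D: HIT, count now 10. Cache: [L(c=1) E(c=6) D(c=10)]
  20. access D: HIT, count now 11. Cache: [L(c=1) E(c=6) D(c=11)]
  21. access F: MISS, evict L(c=1). Cache: [F(c=1) E(c=6) D(c=11)]
  22. access E: HIT, count now 7. Cache: [F(c=1) E(c=7) D(c=11)]
  23. access D: HIT, count now 12. Cache: [F(c=1) E(c=7) D(c=12)]
  24. access D: HIT, count now 13. Cache: [F(c=1) E(c=7) D(c=13)]
  25. access L: MISS, evict F(c=1). Cache: [L(c=1) E(c=7) D(c=13)]
  26. access E: HIT, count now 8. Cache: [L(c=1) E(c=8) D(c=13)]
  27. access E: HIT, count now 9. Cache: [L(c=1) E(c=9) D(c=13)]
  28. access E: HIT, count now 10. Cache: [L(c=1) E(c=10) D(c=13)]
  29. access E: HIT, count now 11. Cache: [L(c=1) E(c=11) D(c=13)]
Total: 23 hits, 6 misses, 3 evictions

Hit rate = 23/29

Answer: 23/29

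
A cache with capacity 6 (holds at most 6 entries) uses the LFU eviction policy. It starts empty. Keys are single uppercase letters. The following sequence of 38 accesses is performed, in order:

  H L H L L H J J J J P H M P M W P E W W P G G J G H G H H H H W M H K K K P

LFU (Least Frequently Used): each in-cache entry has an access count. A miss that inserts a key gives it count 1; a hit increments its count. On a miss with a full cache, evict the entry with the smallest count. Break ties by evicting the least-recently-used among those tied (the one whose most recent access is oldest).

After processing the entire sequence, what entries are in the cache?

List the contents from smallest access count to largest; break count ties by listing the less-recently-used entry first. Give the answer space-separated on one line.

LFU simulation (capacity=6):
  1. access H: MISS. Cache: [H(c=1)]
  2. access L: MISS. Cache: [H(c=1) L(c=1)]
  3. access H: HIT, count now 2. Cache: [L(c=1) H(c=2)]
  4. access L: HIT, count now 2. Cache: [H(c=2) L(c=2)]
  5. access L: HIT, count now 3. Cache: [H(c=2) L(c=3)]
  6. access H: HIT, count now 3. Cache: [L(c=3) H(c=3)]
  7. access J: MISS. Cache: [J(c=1) L(c=3) H(c=3)]
  8. access J: HIT, count now 2. Cache: [J(c=2) L(c=3) H(c=3)]
  9. access J: HIT, count now 3. Cache: [L(c=3) H(c=3) J(c=3)]
  10. access J: HIT, count now 4. Cache: [L(c=3) H(c=3) J(c=4)]
  11. access P: MISS. Cache: [P(c=1) L(c=3) H(c=3) J(c=4)]
  12. access H: HIT, count now 4. Cache: [P(c=1) L(c=3) J(c=4) H(c=4)]
  13. access M: MISS. Cache: [P(c=1) M(c=1) L(c=3) J(c=4) H(c=4)]
  14. access P: HIT, count now 2. Cache: [M(c=1) P(c=2) L(c=3) J(c=4) H(c=4)]
  15. access M: HIT, count now 2. Cache: [P(c=2) M(c=2) L(c=3) J(c=4) H(c=4)]
  16. access W: MISS. Cache: [W(c=1) P(c=2) M(c=2) L(c=3) J(c=4) H(c=4)]
  17. access P: HIT, count now 3. Cache: [W(c=1) M(c=2) L(c=3) P(c=3) J(c=4) H(c=4)]
  18. access E: MISS, evict W(c=1). Cache: [E(c=1) M(c=2) L(c=3) P(c=3) J(c=4) H(c=4)]
  19. access W: MISS, evict E(c=1). Cache: [W(c=1) M(c=2) L(c=3) P(c=3) J(c=4) H(c=4)]
  20. access W: HIT, count now 2. Cache: [M(c=2) W(c=2) L(c=3) P(c=3) J(c=4) H(c=4)]
  21. access P: HIT, count now 4. Cache: [M(c=2) W(c=2) L(c=3) J(c=4) H(c=4) P(c=4)]
  22. access G: MISS, evict M(c=2). Cache: [G(c=1) W(c=2) L(c=3) J(c=4) H(c=4) P(c=4)]
  23. access G: HIT, count now 2. Cache: [W(c=2) G(c=2) L(c=3) J(c=4) H(c=4) P(c=4)]
  24. access J: HIT, count now 5. Cache: [W(c=2) G(c=2) L(c=3) H(c=4) P(c=4) J(c=5)]
  25. access G: HIT, count now 3. Cache: [W(c=2) L(c=3) G(c=3) H(c=4) P(c=4) J(c=5)]
  26. access H: HIT, count now 5. Cache: [W(c=2) L(c=3) G(c=3) P(c=4) J(c=5) H(c=5)]
  27. access G: HIT, count now 4. Cache: [W(c=2) L(c=3) P(c=4) G(c=4) J(c=5) H(c=5)]
  28. access H: HIT, count now 6. Cache: [W(c=2) L(c=3) P(c=4) G(c=4) J(c=5) H(c=6)]
  29. access H: HIT, count now 7. Cache: [W(c=2) L(c=3) P(c=4) G(c=4) J(c=5) H(c=7)]
  30. access H: HIT, count now 8. Cache: [W(c=2) L(c=3) P(c=4) G(c=4) J(c=5) H(c=8)]
  31. access H: HIT, count now 9. Cache: [W(c=2) L(c=3) P(c=4) G(c=4) J(c=5) H(c=9)]
  32. access W: HIT, count now 3. Cache: [L(c=3) W(c=3) P(c=4) G(c=4) J(c=5) H(c=9)]
  33. access M: MISS, evict L(c=3). Cache: [M(c=1) W(c=3) P(c=4) G(c=4) J(c=5) H(c=9)]
  34. access H: HIT, count now 10. Cache: [M(c=1) W(c=3) P(c=4) G(c=4) J(c=5) H(c=10)]
  35. access K: MISS, evict M(c=1). Cache: [K(c=1) W(c=3) P(c=4) G(c=4) J(c=5) H(c=10)]
  36. access K: HIT, count now 2. Cache: [K(c=2) W(c=3) P(c=4) G(c=4) J(c=5) H(c=10)]
  37. access K: HIT, count now 3. Cache: [W(c=3) K(c=3) P(c=4) G(c=4) J(c=5) H(c=10)]
  38. access P: HIT, count now 5. Cache: [W(c=3) K(c=3) G(c=4) J(c=5) P(c=5) H(c=10)]
Total: 27 hits, 11 misses, 5 evictions

Answer: W K G J P H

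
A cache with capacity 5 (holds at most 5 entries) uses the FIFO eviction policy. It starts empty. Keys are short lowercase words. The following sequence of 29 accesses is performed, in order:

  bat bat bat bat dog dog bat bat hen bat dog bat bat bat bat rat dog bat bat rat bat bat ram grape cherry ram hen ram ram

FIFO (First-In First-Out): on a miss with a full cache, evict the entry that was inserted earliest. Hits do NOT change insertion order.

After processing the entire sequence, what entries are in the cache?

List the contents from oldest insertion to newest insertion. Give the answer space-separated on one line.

FIFO simulation (capacity=5):
  1. access bat: MISS. Cache (old->new): [bat]
  2. access bat: HIT. Cache (old->new): [bat]
  3. access bat: HIT. Cache (old->new): [bat]
  4. access bat: HIT. Cache (old->new): [bat]
  5. access dog: MISS. Cache (old->new): [bat dog]
  6. access dog: HIT. Cache (old->new): [bat dog]
  7. access bat: HIT. Cache (old->new): [bat dog]
  8. access bat: HIT. Cache (old->new): [bat dog]
  9. access hen: MISS. Cache (old->new): [bat dog hen]
  10. access bat: HIT. Cache (old->new): [bat dog hen]
  11. access dog: HIT. Cache (old->new): [bat dog hen]
  12. access bat: HIT. Cache (old->new): [bat dog hen]
  13. access bat: HIT. Cache (old->new): [bat dog hen]
  14. access bat: HIT. Cache (old->new): [bat dog hen]
  15. access bat: HIT. Cache (old->new): [bat dog hen]
  16. access rat: MISS. Cache (old->new): [bat dog hen rat]
  17. access dog: HIT. Cache (old->new): [bat dog hen rat]
  18. access bat: HIT. Cache (old->new): [bat dog hen rat]
  19. access bat: HIT. Cache (old->new): [bat dog hen rat]
  20. access rat: HIT. Cache (old->new): [bat dog hen rat]
  21. access bat: HIT. Cache (old->new): [bat dog hen rat]
  22. access bat: HIT. Cache (old->new): [bat dog hen rat]
  23. access ram: MISS. Cache (old->new): [bat dog hen rat ram]
  24. access grape: MISS, evict bat. Cache (old->new): [dog hen rat ram grape]
  25. access cherry: MISS, evict dog. Cache (old->new): [hen rat ram grape cherry]
  26. access ram: HIT. Cache (old->new): [hen rat ram grape cherry]
  27. access hen: HIT. Cache (old->new): [hen rat ram grape cherry]
  28. access ram: HIT. Cache (old->new): [hen rat ram grape cherry]
  29. access ram: HIT. Cache (old->new): [hen rat ram grape cherry]
Total: 22 hits, 7 misses, 2 evictions

Answer: hen rat ram grape cherry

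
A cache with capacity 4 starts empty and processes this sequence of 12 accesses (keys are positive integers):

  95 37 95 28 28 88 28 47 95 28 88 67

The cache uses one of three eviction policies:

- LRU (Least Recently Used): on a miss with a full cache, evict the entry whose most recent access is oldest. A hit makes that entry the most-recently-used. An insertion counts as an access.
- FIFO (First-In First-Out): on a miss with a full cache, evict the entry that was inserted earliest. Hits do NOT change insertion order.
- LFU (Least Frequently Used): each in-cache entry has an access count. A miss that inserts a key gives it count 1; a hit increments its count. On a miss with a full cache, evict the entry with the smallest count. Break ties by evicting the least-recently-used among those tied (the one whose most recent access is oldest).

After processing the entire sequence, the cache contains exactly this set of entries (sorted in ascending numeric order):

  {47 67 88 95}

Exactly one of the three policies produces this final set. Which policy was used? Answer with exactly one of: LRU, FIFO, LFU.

Simulating under each policy and comparing final sets:
  LRU: final set = {28 67 88 95} -> differs
  FIFO: final set = {47 67 88 95} -> MATCHES target
  LFU: final set = {28 67 88 95} -> differs
Only FIFO produces the target set.

Answer: FIFO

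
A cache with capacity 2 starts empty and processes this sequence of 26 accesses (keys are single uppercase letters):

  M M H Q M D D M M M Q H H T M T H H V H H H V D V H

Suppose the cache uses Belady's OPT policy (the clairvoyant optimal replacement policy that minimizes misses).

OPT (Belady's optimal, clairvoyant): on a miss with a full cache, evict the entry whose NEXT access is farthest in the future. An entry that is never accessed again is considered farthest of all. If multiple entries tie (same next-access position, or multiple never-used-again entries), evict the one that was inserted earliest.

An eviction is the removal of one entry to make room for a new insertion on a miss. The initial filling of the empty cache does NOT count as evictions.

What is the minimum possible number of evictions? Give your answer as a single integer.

OPT (Belady) simulation (capacity=2):
  1. access M: MISS. Cache: [M]
  2. access M: HIT. Next use of M: step 5. Cache: [M]
  3. access H: MISS. Cache: [M H]
  4. access Q: MISS, evict H (next use: step 12). Cache: [M Q]
  5. access M: HIT. Next use of M: step 8. Cache: [M Q]
  6. access D: MISS, evict Q (next use: step 11). Cache: [M D]
  7. access D: HIT. Next use of D: step 24. Cache: [M D]
  8. access M: HIT. Next use of M: step 9. Cache: [M D]
  9. access M: HIT. Next use of M: step 10. Cache: [M D]
  10. access M: HIT. Next use of M: step 15. Cache: [M D]
  11. access Q: MISS, evict D (next use: step 24). Cache: [M Q]
  12. access H: MISS, evict Q (next use: never). Cache: [M H]
  13. access H: HIT. Next use of H: step 17. Cache: [M H]
  14. access T: MISS, evict H (next use: step 17). Cache: [M T]
  15. access M: HIT. Next use of M: never. Cache: [M T]
  16. access T: HIT. Next use of T: never. Cache: [M T]
  17. access H: MISS, evict M (next use: never). Cache: [T H]
  18. access H: HIT. Next use of H: step 20. Cache: [T H]
  19. access V: MISS, evict T (next use: never). Cache: [H V]
  20. access H: HIT. Next use of H: step 21. Cache: [H V]
  21. access H: HIT. Next use of H: step 22. Cache: [H V]
  22. access H: HIT. Next use of H: step 26. Cache: [H V]
  23. access V: HIT. Next use of V: step 25. Cache: [H V]
  24. access D: MISS, evict H (next use: step 26). Cache: [V D]
  25. access V: HIT. Next use of V: never. Cache: [V D]
  26. access H: MISS, evict V (next use: never). Cache: [D H]
Total: 15 hits, 11 misses, 9 evictions

Answer: 9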